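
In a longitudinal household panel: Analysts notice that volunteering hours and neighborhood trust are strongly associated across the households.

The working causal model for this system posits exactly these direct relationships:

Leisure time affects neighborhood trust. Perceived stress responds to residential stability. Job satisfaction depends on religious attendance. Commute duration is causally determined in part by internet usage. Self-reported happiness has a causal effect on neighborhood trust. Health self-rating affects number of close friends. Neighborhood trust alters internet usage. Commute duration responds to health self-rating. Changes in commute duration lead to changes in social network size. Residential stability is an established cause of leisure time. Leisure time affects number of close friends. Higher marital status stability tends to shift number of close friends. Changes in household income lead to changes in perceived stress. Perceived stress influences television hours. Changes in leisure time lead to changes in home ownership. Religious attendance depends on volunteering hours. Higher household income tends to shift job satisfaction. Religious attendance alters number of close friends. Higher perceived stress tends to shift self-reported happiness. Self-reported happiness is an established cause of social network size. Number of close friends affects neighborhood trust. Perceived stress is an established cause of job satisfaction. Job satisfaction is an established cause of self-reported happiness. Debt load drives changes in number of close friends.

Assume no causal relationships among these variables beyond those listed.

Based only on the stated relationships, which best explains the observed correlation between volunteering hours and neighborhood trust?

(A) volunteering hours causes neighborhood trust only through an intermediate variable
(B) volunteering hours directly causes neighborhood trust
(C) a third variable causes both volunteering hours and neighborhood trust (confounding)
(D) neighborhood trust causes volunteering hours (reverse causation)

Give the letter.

Volunteering hours reaches neighborhood trust through volunteering hours → religious attendance → number of close friends → neighborhood trust — an indirect causal chain with no direct volunteering hours → neighborhood trust link. No variable causes both volunteering hours and neighborhood trust, so confounding is ruled out; the effect is mediated.

A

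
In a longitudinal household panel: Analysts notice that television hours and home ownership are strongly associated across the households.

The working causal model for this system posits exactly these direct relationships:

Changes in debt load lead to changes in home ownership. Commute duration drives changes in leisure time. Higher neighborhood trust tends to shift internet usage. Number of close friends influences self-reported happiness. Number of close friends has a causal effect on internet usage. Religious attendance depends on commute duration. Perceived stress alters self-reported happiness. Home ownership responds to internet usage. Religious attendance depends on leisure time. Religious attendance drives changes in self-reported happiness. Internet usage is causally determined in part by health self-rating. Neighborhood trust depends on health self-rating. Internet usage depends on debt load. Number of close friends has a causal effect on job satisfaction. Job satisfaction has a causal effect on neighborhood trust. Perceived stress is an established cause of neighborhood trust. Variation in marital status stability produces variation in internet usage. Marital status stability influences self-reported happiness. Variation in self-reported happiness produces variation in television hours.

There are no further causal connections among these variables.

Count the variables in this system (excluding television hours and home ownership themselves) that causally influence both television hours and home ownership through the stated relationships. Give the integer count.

The common causes are: marital status stability (to television hours via marital status stability → self-reported happiness → television hours; to home ownership via marital status stability → internet usage → home ownership); number of close friends (to television hours via number of close friends → self-reported happiness → television hours; to home ownership via number of close friends → internet usage → home ownership); perceived stress (to television hours via perceived stress → self-reported happiness → television hours; to home ownership via perceived stress → neighborhood trust → internet usage → home ownership).
Every other variable lacks a causal path to at least one of television hours and home ownership.

3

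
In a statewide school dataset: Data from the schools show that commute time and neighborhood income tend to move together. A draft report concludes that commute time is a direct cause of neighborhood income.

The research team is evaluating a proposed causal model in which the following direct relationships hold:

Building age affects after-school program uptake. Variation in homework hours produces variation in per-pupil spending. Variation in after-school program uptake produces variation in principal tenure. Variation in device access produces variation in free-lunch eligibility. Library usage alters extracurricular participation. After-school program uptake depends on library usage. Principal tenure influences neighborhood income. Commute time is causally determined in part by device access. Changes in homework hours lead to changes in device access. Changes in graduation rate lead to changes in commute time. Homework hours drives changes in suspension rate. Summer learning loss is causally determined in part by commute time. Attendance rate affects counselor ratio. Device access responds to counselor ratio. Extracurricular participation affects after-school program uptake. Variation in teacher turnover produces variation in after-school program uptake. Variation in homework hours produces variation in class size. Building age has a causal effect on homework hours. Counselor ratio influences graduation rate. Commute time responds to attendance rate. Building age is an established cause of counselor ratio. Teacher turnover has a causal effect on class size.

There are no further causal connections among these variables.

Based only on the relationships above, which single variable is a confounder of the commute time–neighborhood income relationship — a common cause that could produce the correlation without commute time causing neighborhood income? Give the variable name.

Building age has a causal path to commute time (building age → homework hours → device access → commute time) and a separate causal path to neighborhood income (building age → after-school program uptake → principal tenure → neighborhood income), so it is a common cause of both.
No stated relationship gives commute time a causal route to neighborhood income, so the correlation is explained by the shared upstream cause rather than a direct effect.

building age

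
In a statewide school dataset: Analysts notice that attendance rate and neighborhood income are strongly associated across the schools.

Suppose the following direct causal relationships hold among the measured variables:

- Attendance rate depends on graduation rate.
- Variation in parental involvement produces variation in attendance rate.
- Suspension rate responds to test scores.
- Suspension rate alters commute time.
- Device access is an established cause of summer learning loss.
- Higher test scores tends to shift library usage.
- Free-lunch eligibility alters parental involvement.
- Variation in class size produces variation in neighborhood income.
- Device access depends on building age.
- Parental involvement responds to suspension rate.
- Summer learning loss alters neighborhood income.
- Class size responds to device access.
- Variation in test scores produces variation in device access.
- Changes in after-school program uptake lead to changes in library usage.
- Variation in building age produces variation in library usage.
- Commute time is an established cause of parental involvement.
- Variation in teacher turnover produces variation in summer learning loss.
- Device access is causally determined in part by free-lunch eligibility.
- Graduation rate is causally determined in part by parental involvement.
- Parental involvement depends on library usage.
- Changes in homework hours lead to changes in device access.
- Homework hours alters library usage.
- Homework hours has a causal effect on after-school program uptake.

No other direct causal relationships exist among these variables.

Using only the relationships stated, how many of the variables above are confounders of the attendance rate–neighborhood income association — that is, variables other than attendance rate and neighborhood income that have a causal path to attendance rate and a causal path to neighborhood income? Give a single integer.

4

The common causes are: building age (to attendance rate via building age → library usage → parental involvement → attendance rate; to neighborhood income via building age → device access → class size → neighborhood income); free-lunch eligibility (to attendance rate via free-lunch eligibility → parental involvement → attendance rate; to neighborhood income via free-lunch eligibility → device access → class size → neighborhood income); homework hours (to attendance rate via homework hours → library usage → parental involvement → attendance rate; to neighborhood income via homework hours → device access → class size → neighborhood income); test scores (to attendance rate via test scores → suspension rate → parental involvement → attendance rate; to neighborhood income via test scores → device access → class size → neighborhood income).
Every other variable lacks a causal path to at least one of attendance rate and neighborhood income.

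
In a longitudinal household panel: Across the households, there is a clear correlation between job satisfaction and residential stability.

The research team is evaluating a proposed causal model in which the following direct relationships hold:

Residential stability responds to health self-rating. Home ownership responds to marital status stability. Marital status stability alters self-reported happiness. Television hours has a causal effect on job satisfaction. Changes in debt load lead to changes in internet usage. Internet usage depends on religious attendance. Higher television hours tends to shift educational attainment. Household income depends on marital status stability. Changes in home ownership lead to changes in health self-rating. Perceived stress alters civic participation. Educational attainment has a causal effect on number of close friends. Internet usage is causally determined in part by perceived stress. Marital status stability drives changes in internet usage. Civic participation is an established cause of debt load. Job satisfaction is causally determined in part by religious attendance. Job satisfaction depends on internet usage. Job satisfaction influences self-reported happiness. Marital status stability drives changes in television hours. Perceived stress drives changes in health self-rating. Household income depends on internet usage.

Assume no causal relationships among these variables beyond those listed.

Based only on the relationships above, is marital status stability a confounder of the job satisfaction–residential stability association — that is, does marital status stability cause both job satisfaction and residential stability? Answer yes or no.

yes

Marital status stability has a causal path to job satisfaction (marital status stability → internet usage → job satisfaction) and to residential stability (marital status stability → home ownership → health self-rating → residential stability), so it is a common cause of both — a confounder.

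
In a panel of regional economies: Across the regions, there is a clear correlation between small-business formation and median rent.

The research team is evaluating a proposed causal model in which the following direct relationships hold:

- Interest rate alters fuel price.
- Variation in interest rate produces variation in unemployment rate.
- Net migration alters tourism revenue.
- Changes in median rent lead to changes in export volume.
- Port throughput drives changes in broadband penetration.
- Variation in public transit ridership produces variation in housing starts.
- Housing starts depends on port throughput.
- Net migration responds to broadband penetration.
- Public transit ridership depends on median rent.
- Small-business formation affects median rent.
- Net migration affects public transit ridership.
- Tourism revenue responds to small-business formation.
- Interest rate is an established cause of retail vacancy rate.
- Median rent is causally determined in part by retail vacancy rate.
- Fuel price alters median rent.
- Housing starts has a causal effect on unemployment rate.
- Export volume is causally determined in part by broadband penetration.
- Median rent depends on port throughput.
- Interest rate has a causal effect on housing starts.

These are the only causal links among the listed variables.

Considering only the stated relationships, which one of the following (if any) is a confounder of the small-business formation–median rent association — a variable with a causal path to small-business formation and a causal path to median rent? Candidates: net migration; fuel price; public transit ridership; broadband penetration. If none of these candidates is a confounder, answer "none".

none

None of the listed candidates has causal paths to both small-business formation and median rent in the stated relationships, so none is a common cause.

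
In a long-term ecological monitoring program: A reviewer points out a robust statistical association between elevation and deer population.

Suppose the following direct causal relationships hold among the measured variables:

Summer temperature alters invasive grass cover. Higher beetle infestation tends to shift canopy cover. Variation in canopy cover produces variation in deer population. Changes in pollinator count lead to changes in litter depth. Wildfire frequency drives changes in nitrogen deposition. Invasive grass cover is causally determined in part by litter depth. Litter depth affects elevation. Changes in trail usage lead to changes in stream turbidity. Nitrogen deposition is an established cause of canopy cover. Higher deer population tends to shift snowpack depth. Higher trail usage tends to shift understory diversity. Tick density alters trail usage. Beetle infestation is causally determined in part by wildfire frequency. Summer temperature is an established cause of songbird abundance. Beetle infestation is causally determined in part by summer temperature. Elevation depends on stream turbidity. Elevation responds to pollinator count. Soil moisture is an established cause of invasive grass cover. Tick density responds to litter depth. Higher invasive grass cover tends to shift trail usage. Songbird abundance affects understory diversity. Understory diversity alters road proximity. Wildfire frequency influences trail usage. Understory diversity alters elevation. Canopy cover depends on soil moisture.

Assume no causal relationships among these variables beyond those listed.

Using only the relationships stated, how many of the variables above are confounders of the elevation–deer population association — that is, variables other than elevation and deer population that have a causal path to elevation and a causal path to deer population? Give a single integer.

The common causes are: soil moisture (to elevation via soil moisture → invasive grass cover → trail usage → understory diversity → elevation; to deer population via soil moisture → canopy cover → deer population); summer temperature (to elevation via summer temperature → songbird abundance → understory diversity → elevation; to deer population via summer temperature → beetle infestation → canopy cover → deer population); wildfire frequency (to elevation via wildfire frequency → trail usage → understory diversity → elevation; to deer population via wildfire frequency → beetle infestation → canopy cover → deer population).
Every other variable lacks a causal path to at least one of elevation and deer population.

3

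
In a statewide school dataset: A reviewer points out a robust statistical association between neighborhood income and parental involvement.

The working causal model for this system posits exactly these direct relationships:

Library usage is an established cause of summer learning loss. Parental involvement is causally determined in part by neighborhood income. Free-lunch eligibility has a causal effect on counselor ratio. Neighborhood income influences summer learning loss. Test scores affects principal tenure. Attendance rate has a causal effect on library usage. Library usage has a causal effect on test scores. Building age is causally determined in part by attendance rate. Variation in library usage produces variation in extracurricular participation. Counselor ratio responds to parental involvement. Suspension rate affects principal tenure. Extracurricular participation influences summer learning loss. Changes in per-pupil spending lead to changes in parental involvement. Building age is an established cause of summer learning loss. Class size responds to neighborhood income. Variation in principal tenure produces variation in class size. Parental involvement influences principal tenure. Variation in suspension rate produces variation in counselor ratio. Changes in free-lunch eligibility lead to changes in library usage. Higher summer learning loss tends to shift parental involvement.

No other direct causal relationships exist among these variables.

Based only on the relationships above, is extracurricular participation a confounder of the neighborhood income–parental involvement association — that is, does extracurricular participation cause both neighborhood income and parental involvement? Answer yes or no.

no

Extracurricular participation has no stated causal path to neighborhood income. A confounder must cause both variables, so extracurricular participation does not qualify.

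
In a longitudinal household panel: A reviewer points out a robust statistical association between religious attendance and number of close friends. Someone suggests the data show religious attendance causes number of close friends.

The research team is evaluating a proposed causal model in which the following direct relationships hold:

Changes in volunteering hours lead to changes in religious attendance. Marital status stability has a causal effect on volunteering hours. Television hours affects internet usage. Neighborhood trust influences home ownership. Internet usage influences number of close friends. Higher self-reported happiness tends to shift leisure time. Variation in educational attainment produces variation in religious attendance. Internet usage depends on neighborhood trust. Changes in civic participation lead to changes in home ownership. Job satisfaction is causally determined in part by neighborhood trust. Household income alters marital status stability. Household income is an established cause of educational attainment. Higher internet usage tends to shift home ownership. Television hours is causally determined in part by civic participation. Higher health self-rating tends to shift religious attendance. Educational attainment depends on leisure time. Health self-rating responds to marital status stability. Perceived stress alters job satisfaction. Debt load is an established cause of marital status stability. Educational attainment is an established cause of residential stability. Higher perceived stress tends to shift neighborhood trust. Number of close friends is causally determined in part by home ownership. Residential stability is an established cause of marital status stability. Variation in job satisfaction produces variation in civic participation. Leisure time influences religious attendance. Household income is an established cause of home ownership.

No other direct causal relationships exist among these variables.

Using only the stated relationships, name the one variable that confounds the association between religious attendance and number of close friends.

household income

Household income has a causal path to religious attendance (household income → educational attainment → religious attendance) and a separate causal path to number of close friends (household income → home ownership → number of close friends), so it is a common cause of both.
No stated relationship gives religious attendance a causal route to number of close friends, so the correlation is explained by the shared upstream cause rather than a direct effect.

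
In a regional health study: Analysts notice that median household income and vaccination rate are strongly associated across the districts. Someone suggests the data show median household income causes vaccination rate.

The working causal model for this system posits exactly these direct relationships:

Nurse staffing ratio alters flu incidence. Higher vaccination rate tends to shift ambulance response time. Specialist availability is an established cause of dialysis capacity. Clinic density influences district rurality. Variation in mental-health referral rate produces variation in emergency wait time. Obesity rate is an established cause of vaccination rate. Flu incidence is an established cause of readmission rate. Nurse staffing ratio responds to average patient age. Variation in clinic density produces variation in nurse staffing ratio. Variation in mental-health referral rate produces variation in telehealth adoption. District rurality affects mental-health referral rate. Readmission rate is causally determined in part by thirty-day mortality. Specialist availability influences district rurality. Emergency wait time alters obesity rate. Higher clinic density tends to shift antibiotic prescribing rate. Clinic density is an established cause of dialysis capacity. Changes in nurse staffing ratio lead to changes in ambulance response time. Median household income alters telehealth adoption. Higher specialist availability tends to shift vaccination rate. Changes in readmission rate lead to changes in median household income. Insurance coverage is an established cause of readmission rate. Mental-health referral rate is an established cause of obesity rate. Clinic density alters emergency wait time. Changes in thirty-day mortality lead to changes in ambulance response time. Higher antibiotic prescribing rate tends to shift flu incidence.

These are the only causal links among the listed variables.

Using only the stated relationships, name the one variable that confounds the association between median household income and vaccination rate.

Clinic density has a causal path to median household income (clinic density → nurse staffing ratio → flu incidence → readmission rate → median household income) and a separate causal path to vaccination rate (clinic density → emergency wait time → obesity rate → vaccination rate), so it is a common cause of both.
No stated relationship gives median household income a causal route to vaccination rate, so the correlation is explained by the shared upstream cause rather than a direct effect.

clinic density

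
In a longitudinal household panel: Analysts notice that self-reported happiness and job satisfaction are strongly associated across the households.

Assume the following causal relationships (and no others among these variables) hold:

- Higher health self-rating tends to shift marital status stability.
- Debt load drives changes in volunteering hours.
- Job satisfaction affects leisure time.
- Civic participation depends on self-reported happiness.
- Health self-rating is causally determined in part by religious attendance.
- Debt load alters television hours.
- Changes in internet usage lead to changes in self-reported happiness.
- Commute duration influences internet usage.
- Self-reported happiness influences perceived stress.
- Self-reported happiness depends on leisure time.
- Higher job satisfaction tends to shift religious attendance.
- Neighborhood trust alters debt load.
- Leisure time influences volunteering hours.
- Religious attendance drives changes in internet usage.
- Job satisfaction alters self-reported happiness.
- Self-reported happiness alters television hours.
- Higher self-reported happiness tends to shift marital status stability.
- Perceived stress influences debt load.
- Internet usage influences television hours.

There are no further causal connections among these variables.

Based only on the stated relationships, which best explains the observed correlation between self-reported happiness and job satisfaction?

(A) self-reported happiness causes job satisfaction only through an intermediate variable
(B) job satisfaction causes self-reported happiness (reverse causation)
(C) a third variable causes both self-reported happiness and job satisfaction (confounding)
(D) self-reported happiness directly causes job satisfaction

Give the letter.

The stated link runs job satisfaction → self-reported happiness; self-reported happiness has no causal path to job satisfaction. No variable causes both, so confounding is ruled out. The correlation reflects reverse causation.

B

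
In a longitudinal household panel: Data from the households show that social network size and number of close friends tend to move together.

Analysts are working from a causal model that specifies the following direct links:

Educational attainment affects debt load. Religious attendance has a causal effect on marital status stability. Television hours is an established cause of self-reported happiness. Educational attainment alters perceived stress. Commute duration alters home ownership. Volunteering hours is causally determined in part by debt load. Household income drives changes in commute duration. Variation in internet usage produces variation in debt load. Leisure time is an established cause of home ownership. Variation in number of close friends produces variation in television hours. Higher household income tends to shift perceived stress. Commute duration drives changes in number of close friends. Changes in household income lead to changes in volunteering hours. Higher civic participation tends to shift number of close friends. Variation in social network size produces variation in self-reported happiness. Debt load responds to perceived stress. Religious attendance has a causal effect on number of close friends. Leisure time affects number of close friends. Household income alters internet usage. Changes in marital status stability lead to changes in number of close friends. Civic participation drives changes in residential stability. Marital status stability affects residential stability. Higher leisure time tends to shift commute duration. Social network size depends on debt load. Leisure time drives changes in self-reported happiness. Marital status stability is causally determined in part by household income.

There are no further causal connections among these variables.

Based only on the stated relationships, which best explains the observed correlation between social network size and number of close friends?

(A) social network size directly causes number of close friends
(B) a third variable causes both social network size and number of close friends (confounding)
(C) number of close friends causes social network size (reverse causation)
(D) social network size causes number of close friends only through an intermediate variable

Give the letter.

B

Household income causes social network size (household income → perceived stress → debt load → social network size) and number of close friends (household income → commute duration → number of close friends) — a common cause creating the correlation.
There is no stated path from social network size to number of close friends or from number of close friends to social network size, so neither direct nor reverse causation applies.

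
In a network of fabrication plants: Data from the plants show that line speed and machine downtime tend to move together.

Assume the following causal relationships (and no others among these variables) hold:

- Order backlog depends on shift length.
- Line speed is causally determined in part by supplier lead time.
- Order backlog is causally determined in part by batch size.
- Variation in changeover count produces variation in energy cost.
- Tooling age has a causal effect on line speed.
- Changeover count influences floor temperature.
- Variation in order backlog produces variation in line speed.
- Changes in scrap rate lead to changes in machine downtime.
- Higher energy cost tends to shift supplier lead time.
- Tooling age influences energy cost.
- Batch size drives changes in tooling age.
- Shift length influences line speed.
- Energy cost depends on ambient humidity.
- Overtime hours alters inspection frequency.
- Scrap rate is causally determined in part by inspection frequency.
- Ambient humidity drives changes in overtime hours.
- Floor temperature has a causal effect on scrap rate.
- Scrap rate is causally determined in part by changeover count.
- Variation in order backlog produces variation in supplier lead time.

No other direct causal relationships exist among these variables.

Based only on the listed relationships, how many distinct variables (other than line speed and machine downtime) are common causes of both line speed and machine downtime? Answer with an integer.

2

The common causes are: ambient humidity (to line speed via ambient humidity → energy cost → supplier lead time → line speed; to machine downtime via ambient humidity → overtime hours → inspection frequency → scrap rate → machine downtime); changeover count (to line speed via changeover count → energy cost → supplier lead time → line speed; to machine downtime via changeover count → scrap rate → machine downtime).
Every other variable lacks a causal path to at least one of line speed and machine downtime.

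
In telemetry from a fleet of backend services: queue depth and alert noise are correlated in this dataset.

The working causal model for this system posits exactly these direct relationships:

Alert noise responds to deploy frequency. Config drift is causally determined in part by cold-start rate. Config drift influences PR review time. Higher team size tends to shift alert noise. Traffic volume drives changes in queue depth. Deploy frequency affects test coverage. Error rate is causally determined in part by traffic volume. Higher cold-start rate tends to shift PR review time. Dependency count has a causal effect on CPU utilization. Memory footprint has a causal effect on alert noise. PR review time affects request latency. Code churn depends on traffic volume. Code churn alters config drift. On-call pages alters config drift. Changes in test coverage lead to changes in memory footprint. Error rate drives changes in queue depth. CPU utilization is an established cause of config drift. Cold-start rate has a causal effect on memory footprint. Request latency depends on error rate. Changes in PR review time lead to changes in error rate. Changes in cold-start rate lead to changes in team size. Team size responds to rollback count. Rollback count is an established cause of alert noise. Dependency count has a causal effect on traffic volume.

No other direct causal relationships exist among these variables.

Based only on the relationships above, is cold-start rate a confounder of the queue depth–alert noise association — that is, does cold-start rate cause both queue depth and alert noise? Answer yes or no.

Cold-start rate has a causal path to queue depth (cold-start rate → PR review time → error rate → queue depth) and to alert noise (cold-start rate → team size → alert noise), so it is a common cause of both — a confounder.

yes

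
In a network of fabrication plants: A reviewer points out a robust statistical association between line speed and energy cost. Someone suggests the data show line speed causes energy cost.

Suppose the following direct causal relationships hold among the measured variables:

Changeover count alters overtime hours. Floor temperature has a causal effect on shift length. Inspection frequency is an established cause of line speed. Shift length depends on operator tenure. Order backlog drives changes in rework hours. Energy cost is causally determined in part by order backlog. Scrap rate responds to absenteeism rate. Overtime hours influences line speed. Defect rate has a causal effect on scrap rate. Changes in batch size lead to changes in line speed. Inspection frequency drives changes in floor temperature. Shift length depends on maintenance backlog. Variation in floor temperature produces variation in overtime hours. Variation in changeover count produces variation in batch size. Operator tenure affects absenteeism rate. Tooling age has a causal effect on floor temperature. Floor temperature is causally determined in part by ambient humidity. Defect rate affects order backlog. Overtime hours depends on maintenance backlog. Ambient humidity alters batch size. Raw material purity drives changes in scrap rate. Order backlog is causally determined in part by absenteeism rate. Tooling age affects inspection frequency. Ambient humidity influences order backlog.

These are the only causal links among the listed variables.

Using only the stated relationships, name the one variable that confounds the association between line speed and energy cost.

ambient humidity

Ambient humidity has a causal path to line speed (ambient humidity → batch size → line speed) and a separate causal path to energy cost (ambient humidity → order backlog → energy cost), so it is a common cause of both.
No stated relationship gives line speed a causal route to energy cost, so the correlation is explained by the shared upstream cause rather than a direct effect.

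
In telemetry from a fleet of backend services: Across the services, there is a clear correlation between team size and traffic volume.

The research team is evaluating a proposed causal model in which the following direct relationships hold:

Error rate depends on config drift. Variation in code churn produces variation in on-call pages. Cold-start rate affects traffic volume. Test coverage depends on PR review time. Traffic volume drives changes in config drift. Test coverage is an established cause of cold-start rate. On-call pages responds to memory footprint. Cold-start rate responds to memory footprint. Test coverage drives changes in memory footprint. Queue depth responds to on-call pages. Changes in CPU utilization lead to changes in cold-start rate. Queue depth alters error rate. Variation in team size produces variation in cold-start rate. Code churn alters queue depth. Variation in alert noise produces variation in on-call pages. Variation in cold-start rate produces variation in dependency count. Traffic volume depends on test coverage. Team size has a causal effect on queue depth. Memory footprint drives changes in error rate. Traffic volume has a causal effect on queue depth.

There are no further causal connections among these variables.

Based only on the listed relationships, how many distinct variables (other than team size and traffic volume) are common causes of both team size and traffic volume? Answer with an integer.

0

No listed variable has a causal path to both team size and traffic volume, so there are no common causes.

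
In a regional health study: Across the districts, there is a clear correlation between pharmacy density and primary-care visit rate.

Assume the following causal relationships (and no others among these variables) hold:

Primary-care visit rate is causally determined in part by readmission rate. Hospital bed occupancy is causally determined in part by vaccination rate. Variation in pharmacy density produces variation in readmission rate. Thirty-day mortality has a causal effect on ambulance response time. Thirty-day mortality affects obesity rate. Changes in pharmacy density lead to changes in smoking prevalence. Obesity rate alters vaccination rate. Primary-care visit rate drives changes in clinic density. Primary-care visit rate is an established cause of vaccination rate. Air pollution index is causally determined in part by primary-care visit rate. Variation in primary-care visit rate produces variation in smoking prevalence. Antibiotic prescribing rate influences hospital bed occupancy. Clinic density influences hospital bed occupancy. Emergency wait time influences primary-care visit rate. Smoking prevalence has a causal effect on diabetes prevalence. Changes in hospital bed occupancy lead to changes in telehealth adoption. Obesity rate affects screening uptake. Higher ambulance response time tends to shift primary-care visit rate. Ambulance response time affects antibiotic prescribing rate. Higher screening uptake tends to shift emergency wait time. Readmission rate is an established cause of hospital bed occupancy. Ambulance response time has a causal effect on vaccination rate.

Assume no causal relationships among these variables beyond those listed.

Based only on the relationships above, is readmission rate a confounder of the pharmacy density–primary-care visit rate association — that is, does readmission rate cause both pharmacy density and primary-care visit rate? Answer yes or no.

no

Readmission rate has no stated causal path to pharmacy density. A confounder must cause both variables, so readmission rate does not qualify.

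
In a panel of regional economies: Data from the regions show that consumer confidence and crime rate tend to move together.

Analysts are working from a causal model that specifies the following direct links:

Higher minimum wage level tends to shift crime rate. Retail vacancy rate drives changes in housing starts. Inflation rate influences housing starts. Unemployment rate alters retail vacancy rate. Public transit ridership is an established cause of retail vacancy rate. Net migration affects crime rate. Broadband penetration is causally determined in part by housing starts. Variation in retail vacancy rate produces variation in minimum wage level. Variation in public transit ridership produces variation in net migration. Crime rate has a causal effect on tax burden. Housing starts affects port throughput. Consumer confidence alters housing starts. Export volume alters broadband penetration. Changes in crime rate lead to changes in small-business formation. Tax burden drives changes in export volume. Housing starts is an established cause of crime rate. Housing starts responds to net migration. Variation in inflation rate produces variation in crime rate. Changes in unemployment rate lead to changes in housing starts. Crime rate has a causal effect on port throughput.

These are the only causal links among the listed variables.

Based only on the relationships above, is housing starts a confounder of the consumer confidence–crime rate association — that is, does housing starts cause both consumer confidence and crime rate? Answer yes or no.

Housing starts has no stated causal path to consumer confidence. A confounder must cause both variables, so housing starts does not qualify.

no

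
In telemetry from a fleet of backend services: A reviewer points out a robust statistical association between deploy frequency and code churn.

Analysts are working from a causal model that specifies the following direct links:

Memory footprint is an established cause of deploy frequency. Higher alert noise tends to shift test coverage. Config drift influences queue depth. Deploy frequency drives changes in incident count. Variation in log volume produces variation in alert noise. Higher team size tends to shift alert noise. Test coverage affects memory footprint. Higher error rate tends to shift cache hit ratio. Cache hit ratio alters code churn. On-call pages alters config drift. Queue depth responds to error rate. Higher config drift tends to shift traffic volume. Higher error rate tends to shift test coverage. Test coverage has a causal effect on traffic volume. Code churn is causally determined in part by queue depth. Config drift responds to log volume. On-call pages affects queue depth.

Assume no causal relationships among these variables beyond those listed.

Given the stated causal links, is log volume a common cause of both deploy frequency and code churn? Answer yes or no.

Log volume has a causal path to deploy frequency (log volume → alert noise → test coverage → memory footprint → deploy frequency) and to code churn (log volume → config drift → queue depth → code churn), so it is a common cause of both — a confounder.

yes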